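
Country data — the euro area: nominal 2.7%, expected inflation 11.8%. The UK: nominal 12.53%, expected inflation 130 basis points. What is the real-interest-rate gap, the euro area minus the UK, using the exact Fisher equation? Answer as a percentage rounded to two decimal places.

The euro area: (1 + 0.0270)/(1 + 0.1180) − 1 = -8.1395%
The UK: (1 + 0.1253)/(1 + 0.0130) − 1 = 11.0859%
Differential = -8.1395% − 11.0859% = -19.2254% → -19.23%.

-19.23%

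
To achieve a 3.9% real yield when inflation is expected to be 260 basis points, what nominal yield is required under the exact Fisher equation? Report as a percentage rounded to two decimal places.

6.60%

(1 + i) = (1 + r)(1 + π) = 1.03900 × 1.02600 = 1.066014
i = 1.066014 − 1, so the required nominal rate is 6.60%.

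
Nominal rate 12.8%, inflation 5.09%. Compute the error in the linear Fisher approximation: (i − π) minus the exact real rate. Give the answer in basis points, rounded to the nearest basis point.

37 basis points

Approximate: r ≈ 12.800% − 5.090% = 7.7100%
Exact: (1 + 0.1280)/(1 + 0.0509) − 1 = 7.3366%
Error = 7.7100% − 7.3366% = 0.3734% → 37 basis points.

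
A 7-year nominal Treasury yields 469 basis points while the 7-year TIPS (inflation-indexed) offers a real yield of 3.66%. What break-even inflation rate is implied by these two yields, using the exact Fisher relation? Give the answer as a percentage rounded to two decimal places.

(1 + π) = (1 + i)/(1 + r) = 1.04690 / 1.03660 = 1.009936
Break-even inflation = 1.009936 − 1 → 0.99%.

0.99%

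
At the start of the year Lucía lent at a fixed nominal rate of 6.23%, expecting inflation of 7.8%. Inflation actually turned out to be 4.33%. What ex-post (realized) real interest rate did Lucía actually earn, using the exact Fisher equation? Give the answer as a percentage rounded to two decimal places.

Ex-post: (1 + 0.0623)/(1 + 0.0433) − 1 = 1.8211%
So the realized real rate is 1.82%.

1.82%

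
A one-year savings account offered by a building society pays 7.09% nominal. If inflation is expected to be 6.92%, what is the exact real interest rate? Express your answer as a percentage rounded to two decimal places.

0.16%

By the Fisher equation, 1 + r = (1 + i)/(1 + π).
1 + r = 1.07090 / 1.06920 = 1.001590
r = 1.001590 − 1 = 0.1590%, i.e. 0.16%.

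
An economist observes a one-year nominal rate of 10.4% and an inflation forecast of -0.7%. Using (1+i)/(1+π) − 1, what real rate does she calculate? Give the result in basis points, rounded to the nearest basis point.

1118 basis points

By the Fisher equation, 1 + r = (1 + i)/(1 + π).
1 + r = 1.10400 / 0.99300 = 1.111782
r = 1.111782 − 1 = 11.1782%, i.e. 1118 basis points.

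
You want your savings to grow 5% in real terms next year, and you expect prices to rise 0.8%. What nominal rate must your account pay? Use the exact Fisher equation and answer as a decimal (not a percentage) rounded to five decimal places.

0.05840

(1 + i) = (1 + r)(1 + π) = 1.05000 × 1.00800 = 1.05840
i = 1.05840 − 1, so the required nominal rate is 0.05840.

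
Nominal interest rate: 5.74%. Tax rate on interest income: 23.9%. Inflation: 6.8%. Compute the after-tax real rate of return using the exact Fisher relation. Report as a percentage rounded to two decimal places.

-2.28%

After-tax nominal return = 5.74% × (1 − 0.239) = 4.36814%.
1 + r = 1.0436814 / 1.06800 = 0.977230
After-tax real rate = 0.977230 − 1 → -2.28%.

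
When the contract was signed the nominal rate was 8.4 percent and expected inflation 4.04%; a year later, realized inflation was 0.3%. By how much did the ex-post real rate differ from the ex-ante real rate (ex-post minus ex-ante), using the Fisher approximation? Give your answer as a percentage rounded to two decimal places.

Ex-ante: 8.4% − 4.04% = 4.360%
Ex-post: 8.4% − 0.3% = 8.100%
Difference (ex-post − ex-ante) = 3.7400% → 3.74%.

3.74%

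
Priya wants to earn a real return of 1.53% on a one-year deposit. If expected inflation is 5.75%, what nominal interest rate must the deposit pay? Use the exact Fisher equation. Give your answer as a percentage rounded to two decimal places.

(1 + i) = (1 + r)(1 + π) = 1.01530 × 1.05750 = 1.07367975
i = 1.07367975 − 1, so the required nominal rate is 7.37%.

7.37%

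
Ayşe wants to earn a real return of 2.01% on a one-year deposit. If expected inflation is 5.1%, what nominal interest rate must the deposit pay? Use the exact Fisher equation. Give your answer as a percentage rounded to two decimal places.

7.21%

(1 + i) = (1 + r)(1 + π) = 1.02010 × 1.05100 = 1.0721251
i = 1.0721251 − 1, so the required nominal rate is 7.21%.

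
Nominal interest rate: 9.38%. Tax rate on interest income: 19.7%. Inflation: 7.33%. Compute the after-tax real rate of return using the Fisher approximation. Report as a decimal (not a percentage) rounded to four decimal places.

After-tax nominal return = 9.38% × (1 − 0.197) = 7.53214%.
r ≈ 7.53214% − 7.33% → 0.0020.

0.0020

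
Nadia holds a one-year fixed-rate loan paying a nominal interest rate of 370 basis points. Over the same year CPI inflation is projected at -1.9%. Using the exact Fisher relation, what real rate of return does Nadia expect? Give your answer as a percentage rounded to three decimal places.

By the Fisher relation, 1 + r = (1 + i)/(1 + π).
1 + r = 1.03700 / 0.98100 = 1.0570846
r = 1.0570846 − 1 = 5.70846%, i.e. 5.708%.

5.708%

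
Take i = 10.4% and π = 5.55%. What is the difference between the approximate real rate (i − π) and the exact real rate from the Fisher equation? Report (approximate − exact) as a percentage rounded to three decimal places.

0.255%

Approximate: r ≈ 10.400% − 5.550% = 4.8500%
Exact: (1 + 0.1040)/(1 + 0.0555) − 1 = 4.5950%
Error = 4.8500% − 4.5950% = 0.2550% → 0.255%.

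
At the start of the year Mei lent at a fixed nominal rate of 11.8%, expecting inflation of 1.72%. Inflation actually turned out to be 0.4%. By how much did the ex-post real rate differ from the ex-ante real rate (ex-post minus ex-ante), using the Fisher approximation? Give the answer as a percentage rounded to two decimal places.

Ex-ante: 11.8% − 1.72% = 10.080%
Ex-post: 11.8% − 0.4% = 11.400%
Difference (ex-post − ex-ante) = 1.3200% → 1.32%.

1.32%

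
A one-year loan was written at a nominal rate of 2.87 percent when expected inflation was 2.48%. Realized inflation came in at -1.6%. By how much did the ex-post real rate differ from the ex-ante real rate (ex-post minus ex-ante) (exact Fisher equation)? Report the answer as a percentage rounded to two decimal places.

4.16%

Ex-ante: (1 + 0.0287)/(1 + 0.0248) − 1 = 0.3806%
Ex-post: (1 + 0.0287)/(1 − 0.0160) − 1 = 4.5427%
Difference (ex-post − ex-ante) = 4.1621% → 4.16%.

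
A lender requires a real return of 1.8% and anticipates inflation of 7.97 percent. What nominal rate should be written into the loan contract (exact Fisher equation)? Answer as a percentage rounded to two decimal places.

(1 + i) = (1 + r)(1 + π) = 1.01800 × 1.07970 = 1.0991346
i = 1.0991346 − 1, so the required nominal rate is 9.91%.

9.91%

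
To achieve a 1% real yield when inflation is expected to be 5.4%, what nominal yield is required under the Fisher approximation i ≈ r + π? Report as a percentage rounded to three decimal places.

6.400%

i ≈ r + π = 1% + 5.4% = 6.400%.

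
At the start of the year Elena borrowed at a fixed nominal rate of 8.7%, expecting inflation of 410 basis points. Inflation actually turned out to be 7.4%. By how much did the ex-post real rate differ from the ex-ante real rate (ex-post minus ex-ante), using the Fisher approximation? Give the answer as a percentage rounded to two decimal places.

-3.30%

Ex-ante: 8.7% − 4.1% = 4.600%
Ex-post: 8.7% − 7.4% = 1.300%
Difference (ex-post − ex-ante) = -3.3000% → -3.30%.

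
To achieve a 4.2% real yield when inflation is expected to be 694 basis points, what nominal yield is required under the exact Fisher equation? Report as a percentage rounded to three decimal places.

(1 + i) = (1 + r)(1 + π) = 1.04200 × 1.06940 = 1.1143148
i = 1.1143148 − 1, so the required nominal rate is 11.431%.

11.431%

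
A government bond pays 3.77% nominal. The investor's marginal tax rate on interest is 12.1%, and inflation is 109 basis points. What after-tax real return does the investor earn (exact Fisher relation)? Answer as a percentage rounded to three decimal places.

After-tax nominal return = 3.77% × (1 − 0.121) = 3.31383%.
1 + r = 1.0331383 / 1.01090 = 1.021999
After-tax real rate = 1.021999 − 1 → 2.200%.

2.200%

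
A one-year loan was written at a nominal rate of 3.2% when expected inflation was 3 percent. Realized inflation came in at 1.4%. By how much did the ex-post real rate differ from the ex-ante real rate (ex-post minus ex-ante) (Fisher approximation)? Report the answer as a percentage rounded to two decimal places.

1.60%

Ex-ante: 3.2% − 3% = 0.200%
Ex-post: 3.2% − 1.4% = 1.800%
Difference (ex-post − ex-ante) = 1.6000% → 1.60%.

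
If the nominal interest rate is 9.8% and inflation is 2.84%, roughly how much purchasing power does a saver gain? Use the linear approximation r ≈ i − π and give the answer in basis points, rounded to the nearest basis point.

696 basis points

r ≈ i − π = 9.8% − 2.84% = 696 basis points.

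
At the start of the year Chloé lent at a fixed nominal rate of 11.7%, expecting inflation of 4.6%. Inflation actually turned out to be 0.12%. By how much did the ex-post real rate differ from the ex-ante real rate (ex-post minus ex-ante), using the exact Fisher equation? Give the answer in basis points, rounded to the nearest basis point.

478 basis points

Ex-ante: (1 + 0.1170)/(1 + 0.0460) − 1 = 6.7878%
Ex-post: (1 + 0.1170)/(1 + 0.0012) − 1 = 11.5661%
Difference (ex-post − ex-ante) = 4.7784% → 478 basis points.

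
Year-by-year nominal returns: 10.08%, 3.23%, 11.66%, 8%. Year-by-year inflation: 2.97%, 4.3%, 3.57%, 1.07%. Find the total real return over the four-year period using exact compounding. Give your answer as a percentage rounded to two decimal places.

Compound the nominal returns: 1.1008 × 1.0323 × 1.1166 × 1.0800 = 1.370363.
Compound inflation: 1.0297 × 1.0430 × 1.0357 × 1.0107 = 1.124220.
Deflate: 1.370363 / 1.124220 = 1.218946.
Total real return = 1.218946 − 1 → 21.89%.

21.89%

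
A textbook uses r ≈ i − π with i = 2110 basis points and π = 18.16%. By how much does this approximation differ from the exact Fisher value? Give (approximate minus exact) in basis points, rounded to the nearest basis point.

45 basis points

Approximate: r ≈ 21.100% − 18.160% = 2.9400%
Exact: (1 + 0.2110)/(1 + 0.1816) − 1 = 2.4882%
Error = 2.9400% − 2.4882% = 0.4518% → 45 basis points.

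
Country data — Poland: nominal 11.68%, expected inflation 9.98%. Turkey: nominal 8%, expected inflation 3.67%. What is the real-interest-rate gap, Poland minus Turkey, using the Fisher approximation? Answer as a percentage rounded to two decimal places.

-2.63%

Poland: 11.68% − 9.98% = 1.700%
Turkey: 8% − 3.67% = 4.330%
Differential = -2.630% → -2.63%.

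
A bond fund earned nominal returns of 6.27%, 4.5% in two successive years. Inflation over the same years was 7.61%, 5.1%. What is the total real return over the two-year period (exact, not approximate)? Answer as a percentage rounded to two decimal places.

-1.81%

Compound the nominal returns: 1.0627 × 1.0450 = 1.110522.
Compound inflation: 1.0761 × 1.0510 = 1.130981.
Deflate: 1.110522 / 1.130981 = 0.981910.
Total real return = 0.981910 − 1 → -1.81%.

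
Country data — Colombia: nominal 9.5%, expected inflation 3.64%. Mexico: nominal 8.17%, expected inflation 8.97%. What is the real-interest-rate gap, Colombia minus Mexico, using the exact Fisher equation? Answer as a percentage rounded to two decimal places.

6.39%

Colombia: (1 + 0.0950)/(1 + 0.0364) − 1 = 5.6542%
Mexico: (1 + 0.0817)/(1 + 0.0897) − 1 = -0.7341%
Differential = 5.6542% − (-0.7341%) = 6.3883% → 6.39%.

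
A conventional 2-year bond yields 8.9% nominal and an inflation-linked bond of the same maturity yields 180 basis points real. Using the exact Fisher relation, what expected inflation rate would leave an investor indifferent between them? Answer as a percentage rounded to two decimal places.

6.97%

(1 + π) = (1 + i)/(1 + r) = 1.08900 / 1.01800 = 1.069745
Break-even inflation = 1.069745 − 1 → 6.97%.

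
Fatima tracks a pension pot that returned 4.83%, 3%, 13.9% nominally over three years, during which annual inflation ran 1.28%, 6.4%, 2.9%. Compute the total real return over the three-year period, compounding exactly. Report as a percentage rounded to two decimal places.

Nominal growth factor = 1.0483 × 1.0300 × 1.1390 = 1.229834
Price-level growth factor = 1.0128 × 1.0640 × 1.0290 = 1.108870
Real growth factor = 1.229834 / 1.108870 = 1.109088
Total real return = 1.109088 − 1 → 10.91%.

10.91%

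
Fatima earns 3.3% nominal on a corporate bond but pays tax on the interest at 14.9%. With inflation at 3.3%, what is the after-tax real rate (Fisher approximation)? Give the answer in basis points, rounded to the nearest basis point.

-49 basis points

After-tax nominal return = 3.3% × (1 − 0.149) = 2.8083%.
r ≈ 2.8083% − 3.3% → -49 basis points.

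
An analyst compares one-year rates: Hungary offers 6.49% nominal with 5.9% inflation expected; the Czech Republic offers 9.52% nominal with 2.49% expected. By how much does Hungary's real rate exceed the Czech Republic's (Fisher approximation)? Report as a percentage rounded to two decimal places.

-6.44%

Hungary: 6.49% − 5.9% = 0.590%
The Czech Republic: 9.52% − 2.49% = 7.030%
Differential = -6.440% → -6.44%.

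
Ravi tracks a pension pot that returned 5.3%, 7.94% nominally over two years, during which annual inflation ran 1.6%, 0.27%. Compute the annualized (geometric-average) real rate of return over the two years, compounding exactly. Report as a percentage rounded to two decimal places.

5.63%

Compound the nominal returns: 1.0530 × 1.0794 = 1.13660820.
Compound inflation: 1.0160 × 1.0027 = 1.01874320.
Deflate: 1.13660820 / 1.01874320 = 1.11569648.
Annualized real rate = 1.11569648^(1/2) − 1 = 5.6265% → 5.63%.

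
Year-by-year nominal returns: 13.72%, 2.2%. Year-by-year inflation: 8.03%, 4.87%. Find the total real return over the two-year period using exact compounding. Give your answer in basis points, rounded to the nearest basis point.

Compound the nominal returns: 1.1372 × 1.0220 = 1.162218.
Compound inflation: 1.0803 × 1.0487 = 1.132911.
Deflate: 1.162218 / 1.132911 = 1.025869.
Total real return = 1.025869 − 1 → 259 basis points.

259 basis points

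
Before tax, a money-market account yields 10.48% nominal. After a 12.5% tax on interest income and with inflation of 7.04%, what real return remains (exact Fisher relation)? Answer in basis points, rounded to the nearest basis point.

After-tax nominal return = 10.48% × (1 − 0.125) = 9.1700%.
1 + r = 1.09170 / 1.07040 = 1.019899
After-tax real rate = 1.019899 − 1 → 199 basis points.

199 basis points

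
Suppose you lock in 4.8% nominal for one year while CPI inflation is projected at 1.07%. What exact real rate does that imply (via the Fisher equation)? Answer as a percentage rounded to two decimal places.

By the Fisher equation, 1 + r = (1 + i)/(1 + π).
1 + r = 1.04800 / 1.01070 = 1.036905
r = 1.036905 − 1 = 3.6905%, i.e. 3.69%.

3.69%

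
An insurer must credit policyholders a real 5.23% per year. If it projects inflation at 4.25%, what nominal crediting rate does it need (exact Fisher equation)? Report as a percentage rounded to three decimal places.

9.702%

(1 + i) = (1 + r)(1 + π) = 1.05230 × 1.04250 = 1.09702275
i = 1.09702275 − 1, so the required nominal rate is 9.702%.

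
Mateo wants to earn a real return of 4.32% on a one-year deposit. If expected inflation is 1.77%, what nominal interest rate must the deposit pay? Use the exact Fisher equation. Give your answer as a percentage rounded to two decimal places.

6.17%

(1 + i) = (1 + r)(1 + π) = 1.04320 × 1.01770 = 1.06166464
i = 1.06166464 − 1, so the required nominal rate is 6.17%.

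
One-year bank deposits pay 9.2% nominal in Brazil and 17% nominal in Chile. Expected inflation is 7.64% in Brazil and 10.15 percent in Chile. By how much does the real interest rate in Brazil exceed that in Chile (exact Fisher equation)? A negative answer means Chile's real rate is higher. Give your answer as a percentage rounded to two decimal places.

-4.77%

Brazil: (1 + 0.0920)/(1 + 0.0764) − 1 = 1.4493%
Chile: (1 + 0.1700)/(1 + 0.1015) − 1 = 6.2188%
Differential = 1.4493% − 6.2188% = -4.7695% → -4.77%.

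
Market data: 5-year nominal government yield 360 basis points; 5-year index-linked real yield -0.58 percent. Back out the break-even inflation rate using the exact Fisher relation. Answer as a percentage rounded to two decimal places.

4.20%

(1 + π) = (1 + i)/(1 + r) = 1.03600 / 0.99420 = 1.042044
Break-even inflation = 1.042044 − 1 → 4.20%.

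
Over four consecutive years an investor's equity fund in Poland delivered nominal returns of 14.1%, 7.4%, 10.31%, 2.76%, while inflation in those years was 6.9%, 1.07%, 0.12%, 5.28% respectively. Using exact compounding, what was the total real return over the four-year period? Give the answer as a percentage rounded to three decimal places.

Compound the nominal returns: 1.1410 × 1.0740 × 1.1031 × 1.0276 = 1.389085.
Compound inflation: 1.0690 × 1.0107 × 1.0012 × 1.0528 = 1.138850.
Deflate: 1.389085 / 1.138850 = 1.219726.
Total real return = 1.219726 − 1 → 21.973%.

21.973%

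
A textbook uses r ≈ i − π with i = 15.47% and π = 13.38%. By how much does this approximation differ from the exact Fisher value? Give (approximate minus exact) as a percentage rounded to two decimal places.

0.25%

Approximate: r ≈ 15.470% − 13.380% = 2.0900%
Exact: (1 + 0.1547)/(1 + 0.1338) − 1 = 1.8434%
Error = 2.0900% − 1.8434% = 0.2466% → 0.25%.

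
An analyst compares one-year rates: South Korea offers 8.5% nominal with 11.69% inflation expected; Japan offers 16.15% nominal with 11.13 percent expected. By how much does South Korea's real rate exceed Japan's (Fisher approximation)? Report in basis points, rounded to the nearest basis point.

-821 basis points

South Korea: 8.5% − 11.69% = -3.190%
Japan: 16.15% − 11.13% = 5.020%
Differential = -8.210% → -821 basis points.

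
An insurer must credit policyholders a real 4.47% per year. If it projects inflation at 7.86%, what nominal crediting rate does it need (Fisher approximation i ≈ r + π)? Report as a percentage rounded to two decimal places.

12.33%

i ≈ r + π = 4.47% + 7.86% = 12.33%.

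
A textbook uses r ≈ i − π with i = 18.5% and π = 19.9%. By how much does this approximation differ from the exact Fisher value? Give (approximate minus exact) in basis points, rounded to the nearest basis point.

Approximate: r ≈ 18.500% − 19.900% = -1.4000%
Exact: (1 + 0.1850)/(1 + 0.1990) − 1 = -1.1676%
Error = -1.4000% − (-1.1676%) = -0.2324% → -23 basis points.

-23 basis points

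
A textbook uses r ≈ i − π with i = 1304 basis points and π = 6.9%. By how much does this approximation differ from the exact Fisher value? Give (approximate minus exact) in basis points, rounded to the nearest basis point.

40 basis points

Approximate: r ≈ 13.040% − 6.900% = 6.1400%
Exact: (1 + 0.1304)/(1 + 0.0690) − 1 = 5.7437%
Error = 6.1400% − 5.7437% = 0.3963% → 40 basis points.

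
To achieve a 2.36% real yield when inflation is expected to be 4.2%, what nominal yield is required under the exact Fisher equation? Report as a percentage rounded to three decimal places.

6.659%

(1 + i) = (1 + r)(1 + π) = 1.02360 × 1.04200 = 1.0665912
i = 1.0665912 − 1, so the required nominal rate is 6.659%.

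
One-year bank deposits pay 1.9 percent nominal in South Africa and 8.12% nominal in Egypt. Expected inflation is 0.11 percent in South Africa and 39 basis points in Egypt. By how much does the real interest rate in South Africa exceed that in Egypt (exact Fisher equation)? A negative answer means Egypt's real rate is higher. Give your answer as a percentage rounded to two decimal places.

South Africa: (1 + 0.0190)/(1 + 0.0011) − 1 = 1.7880%
Egypt: (1 + 0.0812)/(1 + 0.0039) − 1 = 7.7000%
Differential = 1.7880% − 7.7000% = -5.9119% → -5.91%.

-5.91%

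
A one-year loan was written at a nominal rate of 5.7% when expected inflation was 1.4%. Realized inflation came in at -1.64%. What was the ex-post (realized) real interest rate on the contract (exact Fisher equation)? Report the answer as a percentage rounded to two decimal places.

7.46%

Ex-post: (1 + 0.0570)/(1 − 0.0164) − 1 = 7.4624%
So the realized real rate is 7.46%.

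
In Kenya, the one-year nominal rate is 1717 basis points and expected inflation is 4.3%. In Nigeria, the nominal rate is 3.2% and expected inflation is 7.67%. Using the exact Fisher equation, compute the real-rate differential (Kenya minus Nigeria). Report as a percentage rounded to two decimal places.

16.49%

Kenya: (1 + 0.1717)/(1 + 0.0430) − 1 = 12.3394%
Nigeria: (1 + 0.0320)/(1 + 0.0767) − 1 = -4.1516%
Differential = 12.3394% − (-4.1516%) = 16.4910% → 16.49%.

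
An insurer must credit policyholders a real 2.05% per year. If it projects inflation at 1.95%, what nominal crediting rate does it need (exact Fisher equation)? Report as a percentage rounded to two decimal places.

4.04%

(1 + i) = (1 + r)(1 + π) = 1.02050 × 1.01950 = 1.04039975
i = 1.04039975 − 1, so the required nominal rate is 4.04%.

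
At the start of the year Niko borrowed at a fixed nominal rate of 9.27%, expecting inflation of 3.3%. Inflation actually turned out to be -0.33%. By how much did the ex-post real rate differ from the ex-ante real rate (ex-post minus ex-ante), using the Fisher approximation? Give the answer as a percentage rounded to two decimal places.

3.63%

Ex-ante: 9.27% − 3.3% = 5.970%
Ex-post: 9.27% − (-0.33%) = 9.600%
Difference (ex-post − ex-ante) = 3.6300% → 3.63%.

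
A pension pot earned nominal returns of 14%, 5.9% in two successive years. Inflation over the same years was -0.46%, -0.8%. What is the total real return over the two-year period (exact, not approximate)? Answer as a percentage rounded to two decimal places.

Nominal growth factor = 1.1400 × 1.0590 = 1.207260
Price-level growth factor = 0.9954 × 0.9920 = 0.987437
Real growth factor = 1.207260 / 0.987437 = 1.222620
Total real return = 1.222620 − 1 → 22.26%.

22.26%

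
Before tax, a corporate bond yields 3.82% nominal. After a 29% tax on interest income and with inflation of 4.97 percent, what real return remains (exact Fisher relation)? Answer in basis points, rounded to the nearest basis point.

After-tax nominal return = 3.82% × (1 − 0.29) = 2.7122%.
1 + r = 1.027122 / 1.04970 = 0.978491
After-tax real rate = 0.978491 − 1 → -215 basis points.

-215 basis points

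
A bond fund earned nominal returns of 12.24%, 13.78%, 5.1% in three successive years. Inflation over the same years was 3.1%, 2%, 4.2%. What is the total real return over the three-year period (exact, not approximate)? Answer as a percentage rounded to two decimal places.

Nominal growth factor = 1.1224 × 1.1378 × 1.0510 = 1.342197
Price-level growth factor = 1.0310 × 1.0200 × 1.0420 = 1.095788
Real growth factor = 1.342197 / 1.095788 = 1.224869
Total real return = 1.224869 − 1 → 22.49%.

22.49%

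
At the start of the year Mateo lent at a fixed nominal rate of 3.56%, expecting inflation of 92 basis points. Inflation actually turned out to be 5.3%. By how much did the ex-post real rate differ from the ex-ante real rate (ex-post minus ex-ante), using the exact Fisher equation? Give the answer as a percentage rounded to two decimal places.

Ex-ante: (1 + 0.0356)/(1 + 0.0092) − 1 = 2.6159%
Ex-post: (1 + 0.0356)/(1 + 0.0530) − 1 = -1.6524%
Difference (ex-post − ex-ante) = -4.2684% → -4.27%.

-4.27%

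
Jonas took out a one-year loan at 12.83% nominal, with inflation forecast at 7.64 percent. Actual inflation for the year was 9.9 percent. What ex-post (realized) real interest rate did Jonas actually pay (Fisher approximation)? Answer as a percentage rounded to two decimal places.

2.93%

Ex-post: 12.83% − 9.9% = 2.930%
So the realized real rate is 2.93%.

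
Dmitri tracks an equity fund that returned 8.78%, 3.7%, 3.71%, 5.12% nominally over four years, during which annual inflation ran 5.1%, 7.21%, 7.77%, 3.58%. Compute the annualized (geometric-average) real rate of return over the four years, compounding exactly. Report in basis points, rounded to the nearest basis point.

Nominal growth factor = 1.0878 × 1.0370 × 1.0371 × 1.0512 = 1.22979804
Price-level growth factor = 1.0510 × 1.0721 × 1.0777 × 1.0358 = 1.25780061
Real growth factor = 1.22979804 / 1.25780061 = 0.97773688
Annualized real rate = 0.97773688^(1/4) − 1 = -0.5613% → -56 basis points.

-56 basis points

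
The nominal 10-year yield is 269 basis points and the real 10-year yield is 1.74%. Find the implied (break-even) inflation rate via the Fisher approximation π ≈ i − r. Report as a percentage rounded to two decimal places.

0.95%

π ≈ i − r = 2.69% − 1.74% → 0.95%.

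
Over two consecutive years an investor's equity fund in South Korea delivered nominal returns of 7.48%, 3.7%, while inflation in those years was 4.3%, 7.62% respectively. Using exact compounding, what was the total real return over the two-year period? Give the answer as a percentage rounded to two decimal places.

Compound the nominal returns: 1.0748 × 1.0370 = 1.114568.
Compound inflation: 1.0430 × 1.0762 = 1.122477.
Deflate: 1.114568 / 1.122477 = 0.992954.
Total real return = 0.992954 − 1 → -0.70%.

-0.70%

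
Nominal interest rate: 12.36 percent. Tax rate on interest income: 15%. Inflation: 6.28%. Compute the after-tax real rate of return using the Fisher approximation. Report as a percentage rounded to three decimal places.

After-tax nominal return = 12.36% × (1 − 0.15) = 10.5060%.
r ≈ 10.5060% − 6.28% → 4.226%.

4.226%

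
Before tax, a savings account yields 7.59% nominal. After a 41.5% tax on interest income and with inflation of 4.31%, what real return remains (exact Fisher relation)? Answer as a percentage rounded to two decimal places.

After-tax nominal return = 7.59% × (1 − 0.415) = 4.44015%.
1 + r = 1.0444015 / 1.04310 = 1.001248
After-tax real rate = 1.001248 − 1 → 0.12%.

0.12%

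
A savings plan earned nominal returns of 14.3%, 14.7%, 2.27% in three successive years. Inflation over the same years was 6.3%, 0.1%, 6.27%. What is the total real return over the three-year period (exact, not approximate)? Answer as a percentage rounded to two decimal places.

18.57%

Nominal growth factor = 1.1430 × 1.1470 × 1.0227 = 1.340781
Price-level growth factor = 1.0630 × 1.0010 × 1.0627 = 1.130780
Real growth factor = 1.340781 / 1.130780 = 1.185714
Total real return = 1.185714 − 1 → 18.57%.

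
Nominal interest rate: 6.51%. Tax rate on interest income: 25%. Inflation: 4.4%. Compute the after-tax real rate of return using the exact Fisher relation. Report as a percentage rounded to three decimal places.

After-tax nominal return = 6.51% × (1 − 0.25) = 4.8825%.
1 + r = 1.048825 / 1.04400 = 1.004622
After-tax real rate = 1.004622 − 1 → 0.462%.

0.462%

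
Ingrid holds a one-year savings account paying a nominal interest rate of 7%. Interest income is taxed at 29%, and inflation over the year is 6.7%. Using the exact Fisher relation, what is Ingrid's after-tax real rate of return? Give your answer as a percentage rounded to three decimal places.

-1.621%

After-tax nominal return = 7% × (1 − 0.29) = 4.9700%.
1 + r = 1.04970 / 1.06700 = 0.983786
After-tax real rate = 0.983786 − 1 → -1.621%.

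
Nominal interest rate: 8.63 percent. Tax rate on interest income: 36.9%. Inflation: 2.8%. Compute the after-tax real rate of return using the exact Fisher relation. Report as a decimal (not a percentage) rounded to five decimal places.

0.02573

After-tax nominal return = 8.63% × (1 − 0.369) = 5.44553%.
1 + r = 1.0544553 / 1.02800 = 1.0257347
After-tax real rate = 1.0257347 − 1 → 0.02573.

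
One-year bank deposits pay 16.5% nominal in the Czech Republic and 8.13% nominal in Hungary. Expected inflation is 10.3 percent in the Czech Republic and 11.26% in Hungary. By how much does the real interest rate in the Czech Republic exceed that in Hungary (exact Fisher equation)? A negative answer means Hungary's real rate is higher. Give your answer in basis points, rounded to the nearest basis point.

843 basis points

The Czech Republic: (1 + 0.1650)/(1 + 0.1030) − 1 = 5.6210%
Hungary: (1 + 0.0813)/(1 + 0.1126) − 1 = -2.8132%
Differential = 5.6210% − (-2.8132%) = 8.4343% → 843 basis points.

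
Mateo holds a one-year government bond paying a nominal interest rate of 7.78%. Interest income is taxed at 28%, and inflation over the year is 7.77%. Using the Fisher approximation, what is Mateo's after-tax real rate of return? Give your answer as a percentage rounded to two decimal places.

After-tax nominal return = 7.78% × (1 − 0.28) = 5.6016%.
r ≈ 5.6016% − 7.77% → -2.17%.

-2.17%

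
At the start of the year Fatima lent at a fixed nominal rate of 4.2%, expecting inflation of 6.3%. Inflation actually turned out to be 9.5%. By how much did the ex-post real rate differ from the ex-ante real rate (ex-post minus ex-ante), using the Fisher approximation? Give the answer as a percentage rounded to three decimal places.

-3.200%

Ex-ante: 4.2% − 6.3% = -2.100%
Ex-post: 4.2% − 9.5% = -5.300%
Difference (ex-post − ex-ante) = -3.2000% → -3.200%.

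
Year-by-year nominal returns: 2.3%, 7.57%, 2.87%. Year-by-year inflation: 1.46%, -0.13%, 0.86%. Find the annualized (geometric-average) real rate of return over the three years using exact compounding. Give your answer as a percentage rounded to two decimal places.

Compound the nominal returns: 1.0230 × 1.0757 × 1.0287 = 1.13202376.
Compound inflation: 1.0146 × 0.9987 × 1.0086 = 1.02199524.
Deflate: 1.13202376 / 1.02199524 = 1.10766050.
Annualized real rate = 1.10766050^(1/3) − 1 = 3.4671% → 3.47%.

3.47%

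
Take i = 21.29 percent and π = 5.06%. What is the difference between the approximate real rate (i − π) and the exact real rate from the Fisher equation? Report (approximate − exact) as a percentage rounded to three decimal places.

0.782%

Approximate: r ≈ 21.290% − 5.060% = 16.2300%
Exact: (1 + 0.2129)/(1 + 0.0506) − 1 = 15.4483%
Error = 16.2300% − 15.4483% = 0.7817% → 0.782%.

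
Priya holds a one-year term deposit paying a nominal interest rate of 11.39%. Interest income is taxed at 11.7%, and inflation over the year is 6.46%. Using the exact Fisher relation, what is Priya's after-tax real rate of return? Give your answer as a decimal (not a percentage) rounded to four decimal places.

After-tax nominal return = 11.39% × (1 − 0.117) = 10.05737%.
1 + r = 1.1005737 / 1.06460 = 1.033791
After-tax real rate = 1.033791 − 1 → 0.0338.

0.0338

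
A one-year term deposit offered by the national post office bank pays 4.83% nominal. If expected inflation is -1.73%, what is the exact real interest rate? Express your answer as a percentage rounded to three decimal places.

By the Fisher identity, 1 + r = (1 + i)/(1 + π).
1 + r = 1.04830 / 0.98270 = 1.0667549
r = 1.0667549 − 1 = 6.67549%, i.e. 6.675%.

6.675%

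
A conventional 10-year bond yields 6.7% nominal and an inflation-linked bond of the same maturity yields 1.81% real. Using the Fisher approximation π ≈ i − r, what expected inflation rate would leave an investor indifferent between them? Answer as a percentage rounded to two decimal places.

4.89%

π ≈ i − r = 6.7% − 1.81% → 4.89%.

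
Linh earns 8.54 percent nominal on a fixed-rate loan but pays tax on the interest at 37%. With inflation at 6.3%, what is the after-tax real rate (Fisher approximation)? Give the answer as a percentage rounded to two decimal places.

After-tax nominal return = 8.54% × (1 − 0.37) = 5.3802%.
r ≈ 5.3802% − 6.3% → -0.92%.

-0.92%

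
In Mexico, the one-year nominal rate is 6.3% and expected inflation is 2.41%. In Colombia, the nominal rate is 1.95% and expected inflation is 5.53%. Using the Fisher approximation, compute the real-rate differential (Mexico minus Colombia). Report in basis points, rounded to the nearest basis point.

747 basis points

Mexico: 6.3% − 2.41% = 3.890%
Colombia: 1.95% − 5.53% = -3.580%
Differential = 7.470% → 747 basis points.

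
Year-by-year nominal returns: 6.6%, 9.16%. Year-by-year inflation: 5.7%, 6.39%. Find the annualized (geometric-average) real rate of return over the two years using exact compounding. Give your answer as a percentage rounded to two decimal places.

Nominal growth factor = 1.0660 × 1.0916 = 1.16364560
Price-level growth factor = 1.0570 × 1.0639 = 1.12454230
Real growth factor = 1.16364560 / 1.12454230 = 1.03477264
Annualized real rate = 1.03477264^(1/2) − 1 = 1.7238% → 1.72%.

1.72%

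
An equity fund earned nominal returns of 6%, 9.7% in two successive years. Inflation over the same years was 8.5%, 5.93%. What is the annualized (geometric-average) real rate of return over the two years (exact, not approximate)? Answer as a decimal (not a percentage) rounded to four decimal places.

Nominal growth factor = 1.0600 × 1.0970 = 1.16282000
Price-level growth factor = 1.0850 × 1.0593 = 1.14934050
Real growth factor = 1.16282000 / 1.14934050 = 1.01172803
Annualized real rate = 1.01172803^(1/2) − 1 = 0.5847% → 0.0058.

0.0058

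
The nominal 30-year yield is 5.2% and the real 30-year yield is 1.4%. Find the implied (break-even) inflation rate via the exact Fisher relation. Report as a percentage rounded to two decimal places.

(1 + π) = (1 + i)/(1 + r) = 1.05200 / 1.01400 = 1.037475
Break-even inflation = 1.037475 − 1 → 3.75%.

3.75%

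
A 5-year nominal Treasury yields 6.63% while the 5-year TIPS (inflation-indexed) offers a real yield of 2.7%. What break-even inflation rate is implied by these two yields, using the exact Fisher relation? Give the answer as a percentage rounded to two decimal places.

(1 + π) = (1 + i)/(1 + r) = 1.06630 / 1.02700 = 1.038267
Break-even inflation = 1.038267 − 1 → 3.83%.

3.83%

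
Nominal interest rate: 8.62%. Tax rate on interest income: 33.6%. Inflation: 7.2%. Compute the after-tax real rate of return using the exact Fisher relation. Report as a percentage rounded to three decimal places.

-1.377%

After-tax nominal return = 8.62% × (1 − 0.336) = 5.72368%.
1 + r = 1.0572368 / 1.07200 = 0.986228
After-tax real rate = 0.986228 − 1 → -1.377%.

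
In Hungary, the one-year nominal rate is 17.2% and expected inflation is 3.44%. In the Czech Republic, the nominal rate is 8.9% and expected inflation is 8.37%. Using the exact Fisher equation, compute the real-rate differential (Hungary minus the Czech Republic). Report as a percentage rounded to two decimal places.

Hungary: (1 + 0.1720)/(1 + 0.0344) − 1 = 13.3024%
The Czech Republic: (1 + 0.0890)/(1 + 0.0837) − 1 = 0.4891%
Differential = 13.3024% − 0.4891% = 12.8133% → 12.81%.

12.81%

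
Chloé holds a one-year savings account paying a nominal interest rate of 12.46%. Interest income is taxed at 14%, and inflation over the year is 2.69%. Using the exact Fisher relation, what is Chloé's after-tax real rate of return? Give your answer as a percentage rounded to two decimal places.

7.82%

After-tax nominal return = 12.46% × (1 − 0.14) = 10.7156%.
1 + r = 1.107156 / 1.02690 = 1.078154
After-tax real rate = 1.078154 − 1 → 7.82%.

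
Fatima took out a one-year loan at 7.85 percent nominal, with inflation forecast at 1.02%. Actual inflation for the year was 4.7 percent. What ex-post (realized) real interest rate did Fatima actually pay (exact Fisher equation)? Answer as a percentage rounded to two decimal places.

3.01%

Ex-post: (1 + 0.0785)/(1 + 0.0470) − 1 = 3.0086%
So the realized real rate is 3.01%.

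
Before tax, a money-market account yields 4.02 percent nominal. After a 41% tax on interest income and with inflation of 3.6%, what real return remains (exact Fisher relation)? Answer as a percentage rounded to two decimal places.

-1.19%

After-tax nominal return = 4.02% × (1 − 0.41) = 2.3718%.
1 + r = 1.023718 / 1.03600 = 0.988145
After-tax real rate = 0.988145 − 1 → -1.19%.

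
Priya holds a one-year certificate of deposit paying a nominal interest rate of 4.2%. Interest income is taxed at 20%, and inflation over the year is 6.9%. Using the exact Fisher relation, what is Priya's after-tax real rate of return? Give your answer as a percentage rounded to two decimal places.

After-tax nominal return = 4.2% × (1 − 0.2) = 3.3600%.
1 + r = 1.03360 / 1.06900 = 0.966885
After-tax real rate = 0.966885 − 1 → -3.31%.

-3.31%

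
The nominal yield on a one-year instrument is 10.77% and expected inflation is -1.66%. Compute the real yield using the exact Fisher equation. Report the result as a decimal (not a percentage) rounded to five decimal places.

1 + r = 1.10770 / 0.98340 = 1.126398
r = 1.126398 − 1 = 12.6398%, i.e. 0.12640.

0.12640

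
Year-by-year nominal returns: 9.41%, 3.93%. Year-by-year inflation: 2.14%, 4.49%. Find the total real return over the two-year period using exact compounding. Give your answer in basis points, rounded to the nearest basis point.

654 basis points

Nominal growth factor = 1.0941 × 1.0393 = 1.137098
Price-level growth factor = 1.0214 × 1.0449 = 1.067261
Real growth factor = 1.137098 / 1.067261 = 1.065436
Total real return = 1.065436 − 1 → 654 basis points.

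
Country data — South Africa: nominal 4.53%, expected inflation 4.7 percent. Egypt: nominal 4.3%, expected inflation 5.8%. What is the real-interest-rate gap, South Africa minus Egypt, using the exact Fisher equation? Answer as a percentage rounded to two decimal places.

1.26%

South Africa: (1 + 0.0453)/(1 + 0.0470) − 1 = -0.1624%
Egypt: (1 + 0.0430)/(1 + 0.0580) − 1 = -1.4178%
Differential = -0.1624% − (-1.4178%) = 1.2554% → 1.26%.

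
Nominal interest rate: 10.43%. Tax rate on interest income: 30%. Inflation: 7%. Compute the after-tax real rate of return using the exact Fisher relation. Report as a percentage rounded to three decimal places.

0.281%

After-tax nominal return = 10.43% × (1 − 0.3) = 7.3010%.
1 + r = 1.07301 / 1.07000 = 1.002813
After-tax real rate = 1.002813 − 1 → 0.281%.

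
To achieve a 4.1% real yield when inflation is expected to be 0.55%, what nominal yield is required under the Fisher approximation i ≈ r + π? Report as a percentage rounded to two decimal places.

4.65%

i ≈ r + π = 4.1% + 0.55% = 4.65%.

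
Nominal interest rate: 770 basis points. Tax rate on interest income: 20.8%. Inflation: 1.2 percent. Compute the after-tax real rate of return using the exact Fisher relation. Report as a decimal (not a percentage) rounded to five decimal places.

After-tax nominal return = 7.7% × (1 − 0.208) = 6.0984%.
1 + r = 1.060984 / 1.01200 = 1.048403
After-tax real rate = 1.048403 − 1 → 0.04840.

0.04840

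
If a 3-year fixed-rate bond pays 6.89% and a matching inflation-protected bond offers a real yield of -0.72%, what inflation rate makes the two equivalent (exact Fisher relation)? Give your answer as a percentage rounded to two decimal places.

(1 + π) = (1 + i)/(1 + r) = 1.06890 / 0.99280 = 1.076652
Break-even inflation = 1.076652 − 1 → 7.67%.

7.67%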